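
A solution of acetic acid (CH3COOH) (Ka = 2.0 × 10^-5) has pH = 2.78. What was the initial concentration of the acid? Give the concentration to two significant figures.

[H+] = 10^(-2.78) = 1.66 × 10^-3 M = x
Ka = x²/(C₀ − x) ⇒ C₀ = x + x²/Ka
C₀ = 1.66 × 10^-3 + (1.66 × 10^-3)²/(2.0 × 10^-5) = 1.39 × 10^-1 M

C₀ = 1.4 × 10^-1 M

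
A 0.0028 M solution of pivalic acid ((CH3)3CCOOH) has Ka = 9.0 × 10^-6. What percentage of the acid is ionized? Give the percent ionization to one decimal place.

(CH3)3CCOOH ⇌ (CH3)3CCOO- + H+; let x = [H+] at equilibrium.
Solve x² + 9e-06x − 2.52e-08 = 0 → x = 1.54 × 10^-4 M
Fraction ionized = 1.54 × 10^-4 / 0.0028 = 0.0550 → 5.5%

5.5%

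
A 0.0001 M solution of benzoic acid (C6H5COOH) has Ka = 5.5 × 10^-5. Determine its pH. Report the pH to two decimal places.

C6H5COOH ⇌ C6H5COO- + H+
From the ICE table, Ka = x²/(0.0001 − x) = 5.5 × 10^-5.
x is not negligible relative to C₀; solve x² + 5.5e-05·x − 5.5e-09 = 0.
x = (−Ka + √(Ka² + 4·Ka·C₀))/2 = 5.16 × 10^-5 M
pH = −log[H+] = −log(5.16 × 10^-5) = 4.29

pH = 4.29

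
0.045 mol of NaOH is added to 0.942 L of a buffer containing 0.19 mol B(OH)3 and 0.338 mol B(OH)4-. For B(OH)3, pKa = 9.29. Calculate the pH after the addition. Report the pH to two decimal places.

pH = 9.71

OH- converts B(OH)3 to B(OH)4-: B(OH)3 → 0.145 mol, B(OH)4- → 0.383 mol.
Henderson–Hasselbalch with mole ratio 0.383/0.145: pH = 9.29 + (+0.422)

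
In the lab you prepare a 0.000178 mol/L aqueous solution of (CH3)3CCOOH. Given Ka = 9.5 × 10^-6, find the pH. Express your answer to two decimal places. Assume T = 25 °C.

(CH3)3CCOOH ⇌ (CH3)3CCOO- + H+
Ka = [H+]²/(0.000178 − [H+]) = 9.5 × 10^-6
[H+] is not negligible relative to C₀; solve [H+]² + 9.5e-06·[H+] − 1.69e-09 = 0.
[H+] = [−9.5e-06 + √(9.5e-06² + 6.76e-09)]/2 = 3.66 × 10^-5 M
pH = −log[H+] = −log(3.66 × 10^-5) = 4.44

pH = 4.44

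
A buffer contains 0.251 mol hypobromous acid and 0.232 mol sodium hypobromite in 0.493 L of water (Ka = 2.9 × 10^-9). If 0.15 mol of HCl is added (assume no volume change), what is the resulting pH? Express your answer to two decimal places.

After neutralization: n(HOBr) = 0.401 mol, n(OBr-) = 0.082 mol.
pKa = −log(2.9 × 10^-9) = 8.538
Henderson–Hasselbalch with mole ratio 0.082/0.401: pH = 8.538 + (-0.689)

pH = 7.85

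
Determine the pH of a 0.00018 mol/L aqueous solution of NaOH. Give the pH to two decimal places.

pH = 10.26

NaOH is a strong base; [OH-] = 0.00018 M.
pOH = -log(0.00018) = 3.74
pH = 14.00 - 3.74 = 10.26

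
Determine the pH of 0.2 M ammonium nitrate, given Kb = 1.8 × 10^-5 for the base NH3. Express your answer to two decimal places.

pH = 4.98

NH4+ is the conjugate acid of the weak base NH3.
Ka = Kw/Kb = 1.0×10^-14 / 1.8 × 10^-5 = 5.56 × 10^-10
From the ICE table, Ka = x²/(0.2 − x) = 5.56 × 10^-10.
Neglecting x in the denominator: x = √(5.56 × 10^-10 × 0.2) = 1.05 × 10^-5 M
pH = −log(1.05 × 10^-5) = 4.98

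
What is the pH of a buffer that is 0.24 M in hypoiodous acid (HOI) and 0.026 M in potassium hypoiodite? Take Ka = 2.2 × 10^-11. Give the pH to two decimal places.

pKa = −log(2.2 × 10^-11) = 10.658
Henderson–Hasselbalch: pH = pKa + log([OI-]/[HOI]) = 10.658 + log(0.026/0.24)
pH = 10.658 + (-0.965) = 9.69

pH = 9.69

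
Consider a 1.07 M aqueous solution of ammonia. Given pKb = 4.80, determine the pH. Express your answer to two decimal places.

NH3 + H2O ⇌ NH4+ + OH-
Kb = 10^(−4.80) = 1.58 × 10^-5
From the ICE table, Kb = [OH-]²/(1.07 − [OH-]) = 1.58 × 10^-5.
Neglecting [OH-] in the denominator: [OH-] = √(1.58 × 10^-5 × 1.07) = 4.11 × 10^-3 M
pOH = 2.39, so pH = 14.00 − pOH = 11.61

pH = 11.61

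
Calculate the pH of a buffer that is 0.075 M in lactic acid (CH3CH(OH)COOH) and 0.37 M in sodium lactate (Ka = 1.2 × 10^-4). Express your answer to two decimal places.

pKa = −log(1.2 × 10^-4) = 3.921
Henderson–Hasselbalch: pH = pKa + log([CH3CH(OH)COO-]/[CH3CH(OH)COOH]) = 3.921 + log(0.37/0.075)
pH = 3.921 + (+0.693) = 4.61

pH = 4.61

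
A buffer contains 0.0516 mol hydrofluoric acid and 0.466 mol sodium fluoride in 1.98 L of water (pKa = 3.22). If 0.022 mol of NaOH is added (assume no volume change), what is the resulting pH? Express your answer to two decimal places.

After neutralization: n(HF) = 0.0296 mol, n(F-) = 0.488 mol.
Henderson–Hasselbalch with mole ratio 0.488/0.0296: pH = 3.22 + (+1.217)

pH = 4.44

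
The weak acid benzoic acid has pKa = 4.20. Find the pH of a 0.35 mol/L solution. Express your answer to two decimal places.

C6H5COOH ⇌ C6H5COO- + H+
Ka = 10^(−4.20) = 6.31 × 10^-5
Let x = [H+] at equilibrium. Ka = x²/(0.35 − x).
Assume x ≪ 0.35: x ≈ √(6.31 × 10^-5 × 0.35) = 4.70 × 10^-3 M
pH = −log[H+] = −log(4.70 × 10^-3) = 2.33

pH = 2.33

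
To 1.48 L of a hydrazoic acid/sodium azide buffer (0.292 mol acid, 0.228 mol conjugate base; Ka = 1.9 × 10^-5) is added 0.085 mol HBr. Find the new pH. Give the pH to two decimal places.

After neutralization: n(HN3) = 0.377 mol, n(N3-) = 0.143 mol.
pKa = −log(1.9 × 10^-5) = 4.721
Henderson–Hasselbalch with mole ratio 0.143/0.377: pH = 4.721 + (-0.421)

pH = 4.30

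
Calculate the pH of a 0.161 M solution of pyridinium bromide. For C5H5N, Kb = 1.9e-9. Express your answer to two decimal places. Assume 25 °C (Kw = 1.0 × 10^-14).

pH = 3.04

C5H5NH+ is the conjugate acid of the weak base C5H5N.
Ka = Kw/Kb = 1.0×10^-14 / 1.9 × 10^-9 = 5.26 × 10^-6
From the ICE table, Ka = x²/(0.161 − x) = 5.26 × 10^-6.
Neglecting x in the denominator: x = √(5.26 × 10^-6 × 0.161) = 9.20 × 10^-4 M
pH = −log(9.20 × 10^-4) = 3.04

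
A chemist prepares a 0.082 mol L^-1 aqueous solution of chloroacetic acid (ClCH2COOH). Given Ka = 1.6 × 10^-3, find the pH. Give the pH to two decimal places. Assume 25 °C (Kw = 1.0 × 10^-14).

pH = 1.97

ClCH2COOH ⇌ ClCH2COO- + H+
From the ICE table, Ka = [H+]²/(0.082 − [H+]) = 1.6 × 10^-3.
The 5% rule fails; solving [H+]² + Ka·[H+] − Ka·C₀ = 0 exactly:
[H+] = (−Ka + √(Ka² + 4·Ka·C₀))/2 = 1.07 × 10^-2 M
pH = −log(1.07 × 10^-2) = 1.97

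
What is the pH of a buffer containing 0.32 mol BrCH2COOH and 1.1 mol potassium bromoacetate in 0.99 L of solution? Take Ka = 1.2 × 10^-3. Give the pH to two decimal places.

pH = 3.46

pKa = −log(1.2 × 10^-3) = 2.921
pH = pKa + log([A⁻]/[HA]) = 2.921 + log(1.1/0.32)
pH = 2.921 + (+0.536) = 3.46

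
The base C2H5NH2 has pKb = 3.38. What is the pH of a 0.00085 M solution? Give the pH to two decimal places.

C2H5NH2 + H2O ⇌ C2H5NH3+ + OH-
Kb = 10^(−3.38) = 4.17 × 10^-4
Kb = [OH-]²/(0.00085 − [OH-]) = 4.17 × 10^-4
Here C₀/Kb ≈ 2.04, so the small-[OH-] approximation fails. Use the quadratic:
[OH-] = (−Kb + √(Kb² + 4·Kb·C₀))/2 = 4.22 × 10^-4 M
pOH = −log(4.22 × 10^-4) = 3.37; pH = 14.00 − 3.37 = 10.63

pH = 10.63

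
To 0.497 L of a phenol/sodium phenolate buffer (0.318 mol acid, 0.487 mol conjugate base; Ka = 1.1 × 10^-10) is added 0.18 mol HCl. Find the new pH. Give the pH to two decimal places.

After neutralization: n(C6H5OH) = 0.498 mol, n(C6H5O-) = 0.307 mol.
pKa = −log(1.1 × 10^-10) = 9.959
pH = pKa + log(n_C6H5O-/n_C6H5OH) = 9.959 + log(0.307/0.498) = 9.959 + (-0.210)

pH = 9.75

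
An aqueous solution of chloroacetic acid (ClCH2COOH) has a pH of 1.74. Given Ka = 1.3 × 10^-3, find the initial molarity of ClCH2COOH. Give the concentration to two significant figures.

C₀ = 2.7 × 10^-1 M

[H+] = 10^(-1.74) = 1.82 × 10^-2 M = x
Ka = x²/(C₀ − x) ⇒ C₀ = x + x²/Ka
C₀ = 1.82 × 10^-2 + (1.82 × 10^-2)²/(1.3 × 10^-3) = 2.73 × 10^-1 M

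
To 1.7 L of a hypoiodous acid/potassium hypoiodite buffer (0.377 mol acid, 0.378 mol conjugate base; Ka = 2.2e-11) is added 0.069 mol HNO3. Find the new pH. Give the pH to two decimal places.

pH = 10.50

After neutralization: n(HOI) = 0.446 mol, n(OI-) = 0.309 mol.
pKa = −log(2.2 × 10^-11) = 10.658
Henderson–Hasselbalch with mole ratio 0.309/0.446: pH = 10.658 + (-0.159)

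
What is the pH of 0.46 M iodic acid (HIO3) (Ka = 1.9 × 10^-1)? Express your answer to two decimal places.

HIO3 ⇌ IO3- + H+
From the ICE table, Ka = [H+]²/(0.46 − [H+]) = 1.9 × 10^-1.
[H+] is not negligible relative to C₀; solve [H+]² + 0.19·[H+] − 0.0874 = 0.
[H+] = [−0.19 + √(0.19² + 0.35)]/2 = 2.16 × 10^-1 M
pH = −log[H+] = −log(2.16 × 10^-1) = 0.67

pH = 0.67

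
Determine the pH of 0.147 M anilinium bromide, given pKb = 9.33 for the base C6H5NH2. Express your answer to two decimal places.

pH = 2.75

C6H5NH3+ is the conjugate acid of the weak base C6H5NH2.
Kb = 10^(−9.33) = 4.68 × 10^-10
Ka = Kw/Kb = 1.0×10^-14 / 4.68 × 10^-10 = 2.14 × 10^-5
From the ICE table, Ka = [H+]²/(0.147 − [H+]) = 2.14 × 10^-5.
Assume [H+] ≪ 0.147: [H+] ≈ √(2.14 × 10^-5 × 0.147) = 1.77 × 10^-3 M
Check: 1.2% ionized — well under 5%, approximation valid.
pH = −log(1.77 × 10^-3) = 2.75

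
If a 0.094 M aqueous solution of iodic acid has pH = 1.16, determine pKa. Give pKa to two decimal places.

[H+] = 10^(-1.16) = 6.92 × 10^-2 M
At equilibrium [HA] = 0.094 − 6.92 × 10^-2 = 2.48 × 10^-2 M
Ka = [H+][A-]/[HA] = (6.92 × 10^-2)² / 2.48 × 10^-2 = 1.93 × 10^-1
pKa = -log(1.93 × 10^-1) = 0.71

pKa = 0.71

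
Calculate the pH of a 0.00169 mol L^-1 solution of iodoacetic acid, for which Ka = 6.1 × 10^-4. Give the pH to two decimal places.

pH = 3.12

ICH2COOH ⇌ ICH2COO- + H+
Let x = [H+] at equilibrium. Ka = x²/(0.00169 − x).
The 5% rule fails; solving x² + Ka·x − Ka·C₀ = 0 exactly:
x = [−0.00061 + √(0.00061² + 4.12e-06)]/2 = 7.55 × 10^-4 M
pH = −log(7.55 × 10^-4) = 3.12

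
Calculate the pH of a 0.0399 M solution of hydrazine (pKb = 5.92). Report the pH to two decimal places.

N2H4 + H2O ⇌ N2H5+ + OH-
Kb = 10^(−5.92) = 1.20 × 10^-6
Kb = x²/(0.0399 − x) = 1.20 × 10^-6
Assume x ≪ 0.0399: x ≈ √(1.20 × 10^-6 × 0.0399) = 2.19 × 10^-4 M
Check: 0.55% ionized — well under 5%, approximation valid.
pOH = −log(2.19 × 10^-4) = 3.66; pH = 14.00 − 3.66 = 10.34

pH = 10.34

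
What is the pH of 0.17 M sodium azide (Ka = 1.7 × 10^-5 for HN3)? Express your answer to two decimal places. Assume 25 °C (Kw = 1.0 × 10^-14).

N3- is the conjugate base of the weak acid HN3.
Kb = Kw/Ka = 1.0×10^-14 / 1.7 × 10^-5 = 5.88 × 10^-10
From the ICE table, Kb = x²/(0.17 − x) = 5.88 × 10^-10.
Since Kb ≪ C₀, x ≈ √(Kb·C₀) = 1.00 × 10^-5 M.
pOH = 5.00, so pH = 14.00 − pOH = 9.00

pH = 9.00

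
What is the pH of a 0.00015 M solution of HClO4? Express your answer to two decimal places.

pH = 3.82

HClO4 is a strong acid and dissociates completely, so [H+] = 0.00015 M.
pH = -log(0.00015) = 3.82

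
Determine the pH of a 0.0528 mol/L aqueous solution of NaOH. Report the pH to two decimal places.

pH = 12.72

NaOH is a strong base; [OH-] = 0.0528 M.
pOH = -log(0.0528) = 1.28
pH = 14.00 - 1.28 = 12.72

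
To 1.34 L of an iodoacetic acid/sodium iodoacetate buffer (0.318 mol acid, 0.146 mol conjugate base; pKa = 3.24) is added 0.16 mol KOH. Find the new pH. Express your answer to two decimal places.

After neutralization: n(ICH2COOH) = 0.158 mol, n(ICH2COO-) = 0.306 mol.
pH = pKa + log([A⁻]/[HA]) = 3.24 + log(0.306/0.158) = 3.24 +0.287

pH = 3.53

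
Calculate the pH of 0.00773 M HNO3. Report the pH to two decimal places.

HNO3 is a strong acid and dissociates completely, so [H+] = 0.00773 M.
pH = -log(0.00773) = 2.11

pH = 2.11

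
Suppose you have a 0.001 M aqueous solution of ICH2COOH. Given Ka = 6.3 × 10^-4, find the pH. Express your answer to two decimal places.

pH = 3.27

ICH2COOH ⇌ ICH2COO- + H+
Ka = [H+]²/(0.001 − [H+]) = 6.3 × 10^-4
The 5% rule fails; solving [H+]² + Ka·[H+] − Ka·C₀ = 0 exactly:
[H+] = (−Ka + √(Ka² + 4·Ka·C₀))/2 = 5.39 × 10^-4 M
pH = −log[H+] = −log(5.39 × 10^-4) = 3.27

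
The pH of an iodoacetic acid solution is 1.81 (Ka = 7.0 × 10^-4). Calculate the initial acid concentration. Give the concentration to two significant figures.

[H+] = 10^(-1.81) = 1.55 × 10^-2 M = x
Ka = x²/(C₀ − x) ⇒ C₀ = x + x²/Ka
C₀ = 1.55 × 10^-2 + (1.55 × 10^-2)²/(7.0 × 10^-4) = 3.59 × 10^-1 M

C₀ = 3.6 × 10^-1 M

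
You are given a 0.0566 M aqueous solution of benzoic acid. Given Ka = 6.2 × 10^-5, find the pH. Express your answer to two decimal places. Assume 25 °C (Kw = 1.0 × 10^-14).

pH = 2.73

C6H5COOH ⇌ C6H5COO- + H+
Ka = x²/(0.0566 − x) = 6.2 × 10^-5
Since Ka ≪ C₀, x ≈ √(Ka·C₀) = 1.87 × 10^-3 M.
pH = −log(1.87 × 10^-3) = 2.73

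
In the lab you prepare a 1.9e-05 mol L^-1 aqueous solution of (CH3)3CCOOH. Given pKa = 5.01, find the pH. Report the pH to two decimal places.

pH = 5.02

(CH3)3CCOOH ⇌ (CH3)3CCOO- + H+
Ka = 10^(−5.01) = 9.77 × 10^-6
Ka = x²/(1.9e-05 − x) = 9.77 × 10^-6
The 5% rule fails; solving x² + Ka·x − Ka·C₀ = 0 exactly:
x = [−9.77e-06 + √(9.77e-06² + 7.43e-10)]/2 = 9.59 × 10^-6 M
pH = −log(9.59 × 10^-6) = 5.02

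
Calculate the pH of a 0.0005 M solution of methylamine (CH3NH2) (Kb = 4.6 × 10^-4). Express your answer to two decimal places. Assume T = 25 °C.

pH = 10.48

CH3NH2 + H2O ⇌ CH3NH3+ + OH-
Kb = [OH-]²/(0.0005 − [OH-]) = 4.6 × 10^-4
Here C₀/Kb ≈ 1.09, so the small-[OH-] approximation fails. Use the quadratic:
[OH-] = [−0.00046 + √(0.00046² + 9.2e-07)]/2 = 3.02 × 10^-4 M
pOH = 3.52, so pH = 14.00 − pOH = 10.48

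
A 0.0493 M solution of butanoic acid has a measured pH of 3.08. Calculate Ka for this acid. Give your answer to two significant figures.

[H+] = 10^(-3.08) = 8.32 × 10^-4 M
At equilibrium [HA] = 0.0493 − 8.32 × 10^-4 = 4.85 × 10^-2 M
Ka = [H+][A-]/[HA] = (8.32 × 10^-4)² / 4.85 × 10^-2 = 1.4 × 10^-5

Ka = 1.4 × 10^-5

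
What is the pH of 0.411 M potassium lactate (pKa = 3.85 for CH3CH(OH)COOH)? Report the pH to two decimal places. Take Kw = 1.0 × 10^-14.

CH3CH(OH)COO- is the conjugate base of the weak acid CH3CH(OH)COOH.
Ka = 10^(−3.85) = 1.41 × 10^-4
Kb = Kw/Ka = 1.0×10^-14 / 1.41 × 10^-4 = 7.09 × 10^-11
Kb = [OH-]²/(0.411 − [OH-]) = 7.09 × 10^-11
Assume [OH-] ≪ 0.411: [OH-] ≈ √(7.09 × 10^-11 × 0.411) = 5.40 × 10^-6 M
Check: 0.0013% ionized — well under 5%, approximation valid.
pOH = −log(5.40 × 10^-6) = 5.27; pH = 14.00 − 5.27 = 8.73

pH = 8.73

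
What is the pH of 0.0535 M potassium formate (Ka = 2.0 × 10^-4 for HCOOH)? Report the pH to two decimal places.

pH = 8.21

HCOO- is the conjugate base of the weak acid HCOOH.
Kb = Kw/Ka = 1.0×10^-14 / 2.0 × 10^-4 = 5.00 × 10^-11
Let x = [OH-] at equilibrium. Kb = x²/(0.0535 − x).
Since Kb ≪ C₀, x ≈ √(Kb·C₀) = 1.64 × 10^-6 M.
(x/C₀ = 0.0031% < 5%, so the approximation holds.)
pOH = 5.79, so pH = 14.00 − pOH = 8.21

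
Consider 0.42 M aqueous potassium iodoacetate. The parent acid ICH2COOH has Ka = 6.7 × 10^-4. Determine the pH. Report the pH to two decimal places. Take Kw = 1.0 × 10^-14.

ICH2COO- is the conjugate base of the weak acid ICH2COOH.
Kb = Kw/Ka = 1.0×10^-14 / 6.7 × 10^-4 = 1.49 × 10^-11
From the ICE table, Kb = [OH-]²/(0.42 − [OH-]) = 1.49 × 10^-11.
Neglecting [OH-] in the denominator: [OH-] = √(1.49 × 10^-11 × 0.42) = 2.50 × 10^-6 M
([OH-]/C₀ = 0.0006% < 5%, so the approximation holds.)
pOH = 5.60, so pH = 14.00 − pOH = 8.40

pH = 8.40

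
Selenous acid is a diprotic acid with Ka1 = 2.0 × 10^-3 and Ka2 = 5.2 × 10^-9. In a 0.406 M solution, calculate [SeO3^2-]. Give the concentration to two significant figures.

First ionization gives [H+] ≈ [HSeO3-] = 2.75 × 10^-2 M.
Second step: Ka2 = [H+][SeO3^2-]/[HSeO3-] ≈ [SeO3^2-] (since [H+] ≈ [HSeO3-]).
So [SeO3^2-] ≈ Ka2.

5.2 × 10^-9 M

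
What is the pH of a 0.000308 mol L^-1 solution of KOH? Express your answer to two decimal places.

pH = 10.49

KOH is a strong base; [OH-] = 0.000308 M.
pOH = -log(0.000308) = 3.51
pH = 14.00 - 3.51 = 10.49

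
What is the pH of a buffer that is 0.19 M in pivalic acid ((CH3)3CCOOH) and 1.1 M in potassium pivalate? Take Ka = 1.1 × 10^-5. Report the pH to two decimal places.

pKa = −log(1.1 × 10^-5) = 4.959
Henderson–Hasselbalch: pH = pKa + log([(CH3)3CCOO-]/[(CH3)3CCOOH]) = 4.959 + log(1.1/0.19)
pH = 4.959 + (+0.763) = 5.72

pH = 5.72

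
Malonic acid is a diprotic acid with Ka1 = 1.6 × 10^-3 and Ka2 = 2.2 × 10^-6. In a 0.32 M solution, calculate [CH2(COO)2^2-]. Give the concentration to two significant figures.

2.2 × 10^-6 M

First ionization gives [H+] ≈ [CH2(COOH)COO-] = 2.18 × 10^-2 M.
Second step: Ka2 = [H+][CH2(COO)2^2-]/[CH2(COOH)COO-] ≈ [CH2(COO)2^2-] (since [H+] ≈ [CH2(COOH)COO-]).
So [CH2(COO)2^2-] ≈ Ka2.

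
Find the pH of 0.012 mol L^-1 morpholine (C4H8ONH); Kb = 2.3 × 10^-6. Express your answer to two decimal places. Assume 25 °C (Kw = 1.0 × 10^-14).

C4H8ONH + H2O ⇌ C4H8ONH2+ + OH-
Kb = x²/(0.012 − x) = 2.3 × 10^-6
Since Kb ≪ C₀, x ≈ √(Kb·C₀) = 1.66 × 10^-4 M.
Check: 1.4% ionized — well under 5%, approximation valid.
pOH = 3.78, so pH = 14.00 − pOH = 10.22

pH = 10.22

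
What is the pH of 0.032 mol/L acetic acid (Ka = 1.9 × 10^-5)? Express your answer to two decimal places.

CH3COOH ⇌ CH3COO- + H+
From the ICE table, Ka = [H+]²/(0.032 − [H+]) = 1.9 × 10^-5.
Since Ka ≪ C₀, [H+] ≈ √(Ka·C₀) = 7.80 × 10^-4 M.
pH = −log(7.80 × 10^-4) = 3.11

pH = 3.11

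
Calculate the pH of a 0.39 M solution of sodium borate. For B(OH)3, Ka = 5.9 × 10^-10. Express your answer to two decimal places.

B(OH)4- is the conjugate base of the weak acid B(OH)3.
Kb = Kw/Ka = 1.0×10^-14 / 5.9 × 10^-10 = 1.69 × 10^-5
Kb = [OH-]²/(0.39 − [OH-]) = 1.69 × 10^-5
Neglecting [OH-] in the denominator: [OH-] = √(1.69 × 10^-5 × 0.39) = 2.57 × 10^-3 M
pOH = 2.59, so pH = 14.00 − pOH = 11.41

pH = 11.41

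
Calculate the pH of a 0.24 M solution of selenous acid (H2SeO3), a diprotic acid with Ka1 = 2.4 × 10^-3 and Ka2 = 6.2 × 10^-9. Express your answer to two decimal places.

pH = 1.64

Since Ka1 ≫ Ka2, the first ionization dominates [H+].
Ka1 = x²/(0.24 − x) = 2.4 × 10^-3
Solving the quadratic: x = (−Ka1 + √(Ka1² + 4·Ka1·C₀))/2 = 2.28 × 10^-2 M
pH = −log(2.28 × 10^-2) = 1.64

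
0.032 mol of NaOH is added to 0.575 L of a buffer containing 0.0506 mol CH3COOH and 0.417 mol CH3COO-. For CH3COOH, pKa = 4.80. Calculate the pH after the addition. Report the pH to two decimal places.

pH = 6.18

OH- converts CH3COOH to CH3COO-: CH3COOH → 0.0186 mol, CH3COO- → 0.449 mol.
pH = pKa + log([A⁻]/[HA]) = 4.80 + log(0.449/0.0186) = 4.80 +1.383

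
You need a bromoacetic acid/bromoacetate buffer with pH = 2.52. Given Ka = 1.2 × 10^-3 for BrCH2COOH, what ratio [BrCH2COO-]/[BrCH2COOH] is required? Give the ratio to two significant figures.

ratio = 0.40

pKa = -log(1.2 × 10^-3) = 2.921
pH = pKa + log(r) ⇒ log(r) = 2.52 − 2.921 = -0.401
r = [BrCH2COO-]/[BrCH2COOH] = 10^(-0.401) = 0.397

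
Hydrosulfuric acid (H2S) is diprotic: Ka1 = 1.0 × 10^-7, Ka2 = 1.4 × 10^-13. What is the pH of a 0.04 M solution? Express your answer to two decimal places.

pH = 4.20

Ka1 ≫ Ka2, so treat the first dissociation as the only significant source of H+.
Ka1 = x²/(0.04 − x) = 1.0 × 10^-7
x ≈ √(1.0 × 10^-7 × 0.04) = 6.32 × 10^-5 M
pH = −log(6.32 × 10^-5) = 4.20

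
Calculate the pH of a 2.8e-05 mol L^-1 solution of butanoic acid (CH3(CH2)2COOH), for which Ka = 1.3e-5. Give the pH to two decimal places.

pH = 4.86

CH3(CH2)2COOH ⇌ CH3(CH2)2COO- + H+
From the ICE table, Ka = [H+]²/(2.8e-05 − [H+]) = 1.3 × 10^-5.
The 5% rule fails; solving [H+]² + Ka·[H+] − Ka·C₀ = 0 exactly:
[H+] = (−Ka + √(Ka² + 4·Ka·C₀))/2 = 1.37 × 10^-5 M
pH = −log[H+] = −log(1.37 × 10^-5) = 4.86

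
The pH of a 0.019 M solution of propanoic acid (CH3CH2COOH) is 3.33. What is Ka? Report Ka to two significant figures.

[H+] = 10^(-3.33) = 4.68 × 10^-4 M
At equilibrium [HA] = 0.019 − 4.68 × 10^-4 = 1.85 × 10^-2 M
Ka = [H+][A-]/[HA] = (4.68 × 10^-4)² / 1.85 × 10^-2 = 1.2 × 10^-5

Ka = 1.2 × 10^-5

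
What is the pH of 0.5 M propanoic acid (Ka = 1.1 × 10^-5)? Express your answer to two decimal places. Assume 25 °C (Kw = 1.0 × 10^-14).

CH3CH2COOH ⇌ CH3CH2COO- + H+
Ka = x²/(0.5 − x) = 1.1 × 10^-5
Neglecting x in the denominator: x = √(1.1 × 10^-5 × 0.5) = 2.35 × 10^-3 M
Check: 0.47% ionized — well under 5%, approximation valid.
pH = −log[H+] = −log(2.35 × 10^-3) = 2.63

pH = 2.63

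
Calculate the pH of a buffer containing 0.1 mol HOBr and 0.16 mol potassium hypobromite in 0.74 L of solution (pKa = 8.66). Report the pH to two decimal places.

Henderson–Hasselbalch: pH = pKa + log([OBr-]/[HOBr]) = 8.66 + log(0.16/0.1)
pH = 8.66 + (+0.204) = 8.86

pH = 8.86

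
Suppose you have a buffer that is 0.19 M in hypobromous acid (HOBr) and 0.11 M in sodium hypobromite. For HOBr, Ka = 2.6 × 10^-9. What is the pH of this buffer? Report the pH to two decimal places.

pKa = −log(2.6 × 10^-9) = 8.585
Henderson–Hasselbalch: pH = pKa + log([OBr-]/[HOBr]) = 8.585 + log(0.11/0.19)
pH = 8.585 + (-0.237) = 8.35

pH = 8.35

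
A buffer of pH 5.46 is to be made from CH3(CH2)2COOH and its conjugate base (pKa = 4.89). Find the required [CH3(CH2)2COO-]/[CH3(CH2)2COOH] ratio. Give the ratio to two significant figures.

pH = pKa + log(r) ⇒ log(r) = 5.46 − 4.89 = +0.57
r = [CH3(CH2)2COO-]/[CH3(CH2)2COOH] = 10^(+0.57) = 3.72

ratio = 3.7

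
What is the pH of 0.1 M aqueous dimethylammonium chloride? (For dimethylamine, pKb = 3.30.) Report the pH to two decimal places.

pH = 5.85

(CH3)2NH2+ is the conjugate acid of the weak base (CH3)2NH.
Kb = 10^(−3.30) = 5.01 × 10^-4
Ka = Kw/Kb = 1.0×10^-14 / 5.01 × 10^-4 = 2.00 × 10^-11
Ka = x²/(0.1 − x) = 2.00 × 10^-11
Assume x ≪ 0.1: x ≈ √(2.00 × 10^-11 × 0.1) = 1.41 × 10^-6 M
(x/C₀ = 0.0014% < 5%, so the approximation holds.)
pH = −log(1.41 × 10^-6) = 5.85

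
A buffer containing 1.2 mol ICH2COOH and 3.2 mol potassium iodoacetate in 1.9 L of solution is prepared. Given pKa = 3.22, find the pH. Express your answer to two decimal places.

Henderson–Hasselbalch: pH = pKa + log([ICH2COO-]/[ICH2COOH]) = 3.22 + log(3.2/1.2)
pH = 3.22 + (+0.426) = 3.65

pH = 3.65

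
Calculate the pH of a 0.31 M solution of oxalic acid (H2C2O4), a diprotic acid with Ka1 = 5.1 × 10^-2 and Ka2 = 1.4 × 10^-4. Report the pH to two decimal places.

Since Ka1 ≫ Ka2, the first ionization dominates [H+].
Ka1 = x²/(0.31 − x) = 5.1 × 10^-2
Solving the quadratic: x = (−Ka1 + √(Ka1² + 4·Ka1·C₀))/2 = 1.03 × 10^-1 M
pH = −log(1.03 × 10^-1) = 0.99

pH = 0.99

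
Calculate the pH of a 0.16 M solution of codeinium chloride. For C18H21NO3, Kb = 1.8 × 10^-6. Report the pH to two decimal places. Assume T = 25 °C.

C18H22NO3+ is the conjugate acid of the weak base C18H21NO3.
Ka = Kw/Kb = 1.0×10^-14 / 1.8 × 10^-6 = 5.56 × 10^-9
From the ICE table, Ka = x²/(0.16 − x) = 5.56 × 10^-9.
Neglecting x in the denominator: x = √(5.56 × 10^-9 × 0.16) = 2.98 × 10^-5 M
pH = −log[H+] = −log(2.98 × 10^-5) = 4.53

pH = 4.53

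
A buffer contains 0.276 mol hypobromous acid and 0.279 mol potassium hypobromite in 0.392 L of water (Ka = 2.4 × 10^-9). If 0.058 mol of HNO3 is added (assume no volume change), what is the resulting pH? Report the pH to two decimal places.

After neutralization: n(HOBr) = 0.334 mol, n(OBr-) = 0.221 mol.
pKa = −log(2.4 × 10^-9) = 8.620
pH = pKa + log(n_OBr-/n_HOBr) = 8.620 + log(0.221/0.334) = 8.620 + (-0.179)

pH = 8.44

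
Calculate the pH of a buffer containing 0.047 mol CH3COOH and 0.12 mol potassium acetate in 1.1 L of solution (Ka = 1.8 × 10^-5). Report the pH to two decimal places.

pH = 5.15

pKa = −log(1.8 × 10^-5) = 4.745
Henderson–Hasselbalch: pH = pKa + log([CH3COO-]/[CH3COOH]) = 4.745 + log(0.12/0.047)
pH = 4.745 + (+0.407) = 5.15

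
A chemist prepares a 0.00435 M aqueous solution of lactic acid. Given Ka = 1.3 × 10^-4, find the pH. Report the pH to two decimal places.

pH = 3.16

CH3CH(OH)COOH ⇌ CH3CH(OH)COO- + H+
Ka = [H+]²/(0.00435 − [H+]) = 1.3 × 10^-4
The 5% rule fails; solving [H+]² + Ka·[H+] − Ka·C₀ = 0 exactly:
[H+] = [−0.00013 + √(0.00013² + 2.26e-06)]/2 = 6.90 × 10^-4 M
pH = −log(6.90 × 10^-4) = 3.16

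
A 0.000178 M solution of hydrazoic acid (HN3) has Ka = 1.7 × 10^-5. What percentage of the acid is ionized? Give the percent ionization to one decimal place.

HN3 ⇌ N3- + H+; let x = [H+] at equilibrium.
Solve x² + 1.7e-05x − 3.03e-09 = 0 → x = 4.72 × 10^-5 M
Fraction ionized = 4.72 × 10^-5 / 0.000178 = 0.2652 → 26.5%

26.5%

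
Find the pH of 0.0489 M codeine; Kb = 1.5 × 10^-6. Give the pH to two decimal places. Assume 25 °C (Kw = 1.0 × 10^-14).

pH = 10.43

C18H21NO3 + H2O ⇌ C18H22NO3+ + OH-
From the ICE table, Kb = x²/(0.0489 − x) = 1.5 × 10^-6.
Neglecting x in the denominator: x = √(1.5 × 10^-6 × 0.0489) = 2.71 × 10^-4 M
Check: 0.55% ionized — well under 5%, approximation valid.
pOH = 3.57, so pH = 14.00 − pOH = 10.43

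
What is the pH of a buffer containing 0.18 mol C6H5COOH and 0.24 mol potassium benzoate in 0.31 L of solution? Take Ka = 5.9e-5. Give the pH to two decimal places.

pH = 4.35

pKa = −log(5.9 × 10^-5) = 4.229
pH = pKa + log([A⁻]/[HA]) = 4.229 + log(0.24/0.18)
pH = 4.229 + (+0.125) = 4.35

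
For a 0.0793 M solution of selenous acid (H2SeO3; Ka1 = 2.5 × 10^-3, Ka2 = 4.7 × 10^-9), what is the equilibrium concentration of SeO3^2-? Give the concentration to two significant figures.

4.7 × 10^-9 M

First ionization gives [H+] ≈ [HSeO3-] = 1.29 × 10^-2 M.
Second step: Ka2 = [H+][SeO3^2-]/[HSeO3-] ≈ [SeO3^2-] (since [H+] ≈ [HSeO3-]).
So [SeO3^2-] ≈ Ka2.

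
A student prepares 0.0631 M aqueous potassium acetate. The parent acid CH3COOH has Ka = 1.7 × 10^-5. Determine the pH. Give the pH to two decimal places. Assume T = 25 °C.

pH = 8.78

CH3COO- is the conjugate base of the weak acid CH3COOH.
Kb = Kw/Ka = 1.0×10^-14 / 1.7 × 10^-5 = 5.88 × 10^-10
Let x = [OH-] at equilibrium. Kb = x²/(0.0631 − x).
Since Kb ≪ C₀, x ≈ √(Kb·C₀) = 6.09 × 10^-6 M.
(x/C₀ = 0.0097% < 5%, so the approximation holds.)
pOH = 5.22, so pH = 14.00 − pOH = 8.78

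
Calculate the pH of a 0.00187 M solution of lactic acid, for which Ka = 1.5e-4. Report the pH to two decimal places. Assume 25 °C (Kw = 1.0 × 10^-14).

pH = 3.34

CH3CH(OH)COOH ⇌ CH3CH(OH)COO- + H+
From the ICE table, Ka = x²/(0.00187 − x) = 1.5 × 10^-4.
Here C₀/Ka ≈ 12.5, so the small-x approximation fails. Use the quadratic:
x = [−0.00015 + √(0.00015² + 1.12e-06)]/2 = 4.60 × 10^-4 M
pH = −log[H+] = −log(4.60 × 10^-4) = 3.34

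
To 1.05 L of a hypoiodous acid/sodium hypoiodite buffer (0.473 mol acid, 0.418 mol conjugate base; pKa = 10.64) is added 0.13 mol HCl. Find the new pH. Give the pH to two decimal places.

Added H+ converts OI- to HOI: HOI → 0.603 mol, OI- → 0.288 mol.
Henderson–Hasselbalch with mole ratio 0.288/0.603: pH = 10.64 + (-0.321)

pH = 10.32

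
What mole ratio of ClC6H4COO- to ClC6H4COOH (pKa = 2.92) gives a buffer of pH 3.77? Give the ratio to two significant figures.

ratio = 7.1

pH = pKa + log(r) ⇒ log(r) = 3.77 − 2.92 = +0.85
r = [ClC6H4COO-]/[ClC6H4COOH] = 10^(+0.85) = 7.08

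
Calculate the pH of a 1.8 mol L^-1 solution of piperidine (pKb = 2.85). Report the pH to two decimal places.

C5H10NH + H2O ⇌ C5H10NH2+ + OH-
Kb = 10^(−2.85) = 1.41 × 10^-3
Let x = [OH-] at equilibrium. Kb = x²/(1.8 − x).
Neglecting x in the denominator: x = √(1.41 × 10^-3 × 1.8) = 5.04 × 10^-2 M
(x/C₀ = 2.8% < 5%, so the approximation holds.)
pOH = 1.30, so pH = 14.00 − pOH = 12.70

pH = 12.70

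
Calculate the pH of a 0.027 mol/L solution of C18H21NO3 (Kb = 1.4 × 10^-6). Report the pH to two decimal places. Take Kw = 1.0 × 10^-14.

C18H21NO3 + H2O ⇌ C18H22NO3+ + OH-
Let x = [OH-] at equilibrium. Kb = x²/(0.027 − x).
Neglecting x in the denominator: x = √(1.4 × 10^-6 × 0.027) = 1.94 × 10^-4 M
pOH = −log(1.94 × 10^-4) = 3.71; pH = 14.00 − 3.71 = 10.29

pH = 10.29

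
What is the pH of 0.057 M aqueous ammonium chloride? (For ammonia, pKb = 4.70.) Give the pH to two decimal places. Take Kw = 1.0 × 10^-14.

NH4+ is the conjugate acid of the weak base NH3.
Kb = 10^(−4.70) = 2.00 × 10^-5
Ka = Kw/Kb = 1.0×10^-14 / 2.00 × 10^-5 = 5.00 × 10^-10
Ka = x²/(0.057 − x) = 5.00 × 10^-10
Assume x ≪ 0.057: x ≈ √(5.00 × 10^-10 × 0.057) = 5.34 × 10^-6 M
(x/C₀ = 0.0094% < 5%, so the approximation holds.)
pH = −log[H+] = −log(5.34 × 10^-6) = 5.27

pH = 5.27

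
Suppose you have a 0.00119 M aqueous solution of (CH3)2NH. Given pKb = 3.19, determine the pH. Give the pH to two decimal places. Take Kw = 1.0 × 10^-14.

(CH3)2NH + H2O ⇌ (CH3)2NH2+ + OH-
Kb = 10^(−3.19) = 6.46 × 10^-4
From the ICE table, Kb = [OH-]²/(0.00119 − [OH-]) = 6.46 × 10^-4.
[OH-] is not negligible relative to C₀; solve [OH-]² + 0.000646·[OH-] − 7.69e-07 = 0.
[OH-] = (−Kb + √(Kb² + 4·Kb·C₀))/2 = 6.11 × 10^-4 M
pOH = 3.21, so pH = 14.00 − pOH = 10.79

pH = 10.79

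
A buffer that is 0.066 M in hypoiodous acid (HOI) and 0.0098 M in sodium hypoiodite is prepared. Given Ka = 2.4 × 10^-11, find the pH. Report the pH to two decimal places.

pH = 9.79

pKa = −log(2.4 × 10^-11) = 10.620
Henderson–Hasselbalch: pH = pKa + log([OI-]/[HOI]) = 10.620 + log(0.0098/0.066)
pH = 10.620 + (-0.828) = 9.79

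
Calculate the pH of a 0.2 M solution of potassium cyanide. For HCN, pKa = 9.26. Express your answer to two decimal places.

pH = 11.28

CN- is the conjugate base of the weak acid HCN.
Ka = 10^(−9.26) = 5.50 × 10^-10
Kb = Kw/Ka = 1.0×10^-14 / 5.50 × 10^-10 = 1.82 × 10^-5
Kb = [OH-]²/(0.2 − [OH-]) = 1.82 × 10^-5
Neglecting [OH-] in the denominator: [OH-] = √(1.82 × 10^-5 × 0.2) = 1.91 × 10^-3 M
Check: 0.95% ionized — well under 5%, approximation valid.
pOH = −log(1.91 × 10^-3) = 2.72; pH = 14.00 − 2.72 = 11.28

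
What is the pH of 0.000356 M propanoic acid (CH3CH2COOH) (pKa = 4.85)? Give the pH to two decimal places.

pH = 4.19

CH3CH2COOH ⇌ CH3CH2COO- + H+
Ka = 10^(−4.85) = 1.41 × 10^-5
From the ICE table, Ka = x²/(0.000356 − x) = 1.41 × 10^-5.
x is not negligible relative to C₀; solve x² + 1.41e-05·x − 5.02e-09 = 0.
x = [−1.41e-05 + √(1.41e-05² + 2.01e-08)]/2 = 6.41 × 10^-5 M
pH = −log[H+] = −log(6.41 × 10^-5) = 4.19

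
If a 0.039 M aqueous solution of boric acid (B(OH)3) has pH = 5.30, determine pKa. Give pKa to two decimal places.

[H+] = 10^(-5.30) = 5.01 × 10^-6 M
At equilibrium [HA] = 0.039 − 5.01 × 10^-6 = 3.90 × 10^-2 M
Ka = [H+][A-]/[HA] = (5.01 × 10^-6)² / 3.90 × 10^-2 = 6.44 × 10^-10
pKa = -log(6.44 × 10^-10) = 9.19

pKa = 9.19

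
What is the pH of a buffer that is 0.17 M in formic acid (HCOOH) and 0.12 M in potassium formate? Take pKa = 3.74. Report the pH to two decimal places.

pH = 3.59

Using pH = pKa + log([base]/[acid]) with [base]/[acid] = 0.12/0.17:
pH = 3.74 + (-0.151) = 3.59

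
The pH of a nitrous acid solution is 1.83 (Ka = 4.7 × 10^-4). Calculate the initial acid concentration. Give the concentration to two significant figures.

C₀ = 4.8 × 10^-1 M

[H+] = 10^(-1.83) = 1.48 × 10^-2 M = x
Ka = x²/(C₀ − x) ⇒ C₀ = x + x²/Ka
C₀ = 1.48 × 10^-2 + (1.48 × 10^-2)²/(4.7 × 10^-4) = 4.81 × 10^-1 M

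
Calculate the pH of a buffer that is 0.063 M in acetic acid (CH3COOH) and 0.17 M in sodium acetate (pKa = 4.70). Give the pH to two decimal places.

pH = 5.13

Using pH = pKa + log([base]/[acid]) with [base]/[acid] = 0.17/0.063:
pH = 4.70 + (+0.431) = 5.13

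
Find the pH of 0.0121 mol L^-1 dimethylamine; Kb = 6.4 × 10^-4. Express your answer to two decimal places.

pH = 11.39

(CH3)2NH + H2O ⇌ (CH3)2NH2+ + OH-
Kb = [OH-]²/(0.0121 − [OH-]) = 6.4 × 10^-4
Here C₀/Kb ≈ 18.9, so the small-[OH-] approximation fails. Use the quadratic:
[OH-] = [−0.00064 + √(0.00064² + 3.1e-05)]/2 = 2.48 × 10^-3 M
pOH = 2.61, so pH = 14.00 − pOH = 11.39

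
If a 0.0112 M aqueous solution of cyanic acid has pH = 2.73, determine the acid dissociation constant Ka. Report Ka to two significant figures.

Ka = 3.7 × 10^-4

[H+] = 10^(-2.73) = 1.86 × 10^-3 M
At equilibrium [HA] = 0.0112 − 1.86 × 10^-3 = 9.34 × 10^-3 M
Ka = [H+][A-]/[HA] = (1.86 × 10^-3)² / 9.34 × 10^-3 = 3.7 × 10^-4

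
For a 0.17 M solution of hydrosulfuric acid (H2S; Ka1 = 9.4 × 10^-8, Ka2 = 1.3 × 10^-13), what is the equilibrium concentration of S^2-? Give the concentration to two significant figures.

1.3 × 10^-13 M

First ionization gives [H+] ≈ [HS-] = 1.26 × 10^-4 M.
Second step: Ka2 = [H+][S^2-]/[HS-] ≈ [S^2-] (since [H+] ≈ [HS-]).
So [S^2-] ≈ Ka2.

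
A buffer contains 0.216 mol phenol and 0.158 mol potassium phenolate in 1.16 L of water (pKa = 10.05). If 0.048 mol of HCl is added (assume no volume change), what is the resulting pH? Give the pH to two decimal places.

Added H+ converts C6H5O- to C6H5OH: C6H5OH → 0.264 mol, C6H5O- → 0.11 mol.
pH = pKa + log(n_C6H5O-/n_C6H5OH) = 10.05 + log(0.11/0.264) = 10.05 + (-0.380)

pH = 9.67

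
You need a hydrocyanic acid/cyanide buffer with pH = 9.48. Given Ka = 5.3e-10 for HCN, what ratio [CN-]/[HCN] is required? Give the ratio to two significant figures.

pKa = -log(5.3 × 10^-10) = 9.276
pH = pKa + log(r) ⇒ log(r) = 9.48 − 9.276 = +0.204
r = [CN-]/[HCN] = 10^(+0.204) = 1.6

ratio = 1.6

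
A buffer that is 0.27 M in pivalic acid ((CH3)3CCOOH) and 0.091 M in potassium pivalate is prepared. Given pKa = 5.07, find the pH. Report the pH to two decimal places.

Using pH = pKa + log([base]/[acid]) with [base]/[acid] = 0.091/0.27:
pH = 5.07 + (-0.472) = 4.60

pH = 4.60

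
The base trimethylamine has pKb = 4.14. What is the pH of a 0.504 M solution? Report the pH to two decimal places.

(CH3)3N + H2O ⇌ (CH3)3NH+ + OH-
Kb = 10^(−4.14) = 7.24 × 10^-5
Kb = [OH-]²/(0.504 − [OH-]) = 7.24 × 10^-5
Since Kb ≪ C₀, [OH-] ≈ √(Kb·C₀) = 6.04 × 10^-3 M.
Check: 1.2% ionized — well under 5%, approximation valid.
pOH = 2.22, so pH = 14.00 − pOH = 11.78

pH = 11.78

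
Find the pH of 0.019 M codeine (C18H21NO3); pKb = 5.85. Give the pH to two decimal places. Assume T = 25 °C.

C18H21NO3 + H2O ⇌ C18H22NO3+ + OH-
Kb = 10^(−5.85) = 1.41 × 10^-6
From the ICE table, Kb = x²/(0.019 − x) = 1.41 × 10^-6.
Assume x ≪ 0.019: x ≈ √(1.41 × 10^-6 × 0.019) = 1.64 × 10^-4 M
(x/C₀ = 0.86% < 5%, so the approximation holds.)
pOH = −log(1.64 × 10^-4) = 3.79; pH = 14.00 − 3.79 = 10.21

pH = 10.21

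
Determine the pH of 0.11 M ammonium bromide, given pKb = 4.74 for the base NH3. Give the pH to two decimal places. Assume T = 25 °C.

pH = 5.11

NH4+ is the conjugate acid of the weak base NH3.
Kb = 10^(−4.74) = 1.82 × 10^-5
Ka = Kw/Kb = 1.0×10^-14 / 1.82 × 10^-5 = 5.49 × 10^-10
From the ICE table, Ka = [H+]²/(0.11 − [H+]) = 5.49 × 10^-10.
Since Ka ≪ C₀, [H+] ≈ √(Ka·C₀) = 7.77 × 10^-6 M.
pH = −log[H+] = −log(7.77 × 10^-6) = 5.11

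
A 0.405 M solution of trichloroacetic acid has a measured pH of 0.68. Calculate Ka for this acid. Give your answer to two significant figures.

[H+] = 10^(-0.68) = 2.09 × 10^-1 M
At equilibrium [HA] = 0.405 − 2.09 × 10^-1 = 1.96 × 10^-1 M
Ka = [H+][A-]/[HA] = (2.09 × 10^-1)² / 1.96 × 10^-1 = 2.2 × 10^-1

Ka = 2.2 × 10^-1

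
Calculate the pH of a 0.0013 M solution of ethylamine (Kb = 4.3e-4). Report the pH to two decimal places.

C2H5NH2 + H2O ⇌ C2H5NH3+ + OH-
Let x = [OH-] at equilibrium. Kb = x²/(0.0013 − x).
x is not negligible relative to C₀; solve x² + 0.00043·x − 5.59e-07 = 0.
x = (−Kb + √(Kb² + 4·Kb·C₀))/2 = 5.63 × 10^-4 M
pOH = 3.25, so pH = 14.00 − pOH = 10.75

pH = 10.75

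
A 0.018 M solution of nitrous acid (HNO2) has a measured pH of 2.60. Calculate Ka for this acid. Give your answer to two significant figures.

Ka = 4.1 × 10^-4

[H+] = 10^(-2.60) = 2.51 × 10^-3 M
At equilibrium [HA] = 0.018 − 2.51 × 10^-3 = 1.55 × 10^-2 M
Ka = [H+][A-]/[HA] = (2.51 × 10^-3)² / 1.55 × 10^-2 = 4.1 × 10^-4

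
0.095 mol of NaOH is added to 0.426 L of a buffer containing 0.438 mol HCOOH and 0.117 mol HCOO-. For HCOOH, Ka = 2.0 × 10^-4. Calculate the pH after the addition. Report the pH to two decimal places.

pH = 3.49

OH- converts HCOOH to HCOO-: HCOOH → 0.343 mol, HCOO- → 0.212 mol.
pKa = −log(2.0 × 10^-4) = 3.699
Henderson–Hasselbalch with mole ratio 0.212/0.343: pH = 3.699 + (-0.209)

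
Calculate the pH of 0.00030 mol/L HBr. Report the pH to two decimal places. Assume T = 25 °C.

HBr is a strong acid and dissociates completely, so [H+] = 0.00030 M.
pH = -log(0.0003) = 3.52

pH = 3.52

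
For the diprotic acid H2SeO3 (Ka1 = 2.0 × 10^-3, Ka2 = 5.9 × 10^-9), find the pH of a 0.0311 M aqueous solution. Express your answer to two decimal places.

pH = 2.16

Ka1 ≫ Ka2, so treat the first dissociation as the only significant source of H+.
Ka1 = x²/(0.0311 − x) = 2.0 × 10^-3
Solving the quadratic: x = (−Ka1 + √(Ka1² + 4·Ka1·C₀))/2 = 6.95 × 10^-3 M
pH = −log(6.95 × 10^-3) = 2.16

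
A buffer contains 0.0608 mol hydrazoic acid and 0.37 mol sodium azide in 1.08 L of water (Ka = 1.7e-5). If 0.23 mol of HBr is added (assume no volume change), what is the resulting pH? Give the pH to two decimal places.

pH = 4.45

Added H+ converts N3- to HN3: HN3 → 0.291 mol, N3- → 0.14 mol.
pKa = −log(1.7 × 10^-5) = 4.770
Henderson–Hasselbalch with mole ratio 0.14/0.291: pH = 4.770 + (-0.318)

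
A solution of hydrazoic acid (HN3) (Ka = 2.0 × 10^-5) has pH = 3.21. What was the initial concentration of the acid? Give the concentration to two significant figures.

C₀ = 2.0 × 10^-2 M

[H+] = 10^(-3.21) = 6.17 × 10^-4 M = x
Ka = x²/(C₀ − x) ⇒ C₀ = x + x²/Ka
C₀ = 6.17 × 10^-4 + (6.17 × 10^-4)²/(2.0 × 10^-5) = 1.97 × 10^-2 M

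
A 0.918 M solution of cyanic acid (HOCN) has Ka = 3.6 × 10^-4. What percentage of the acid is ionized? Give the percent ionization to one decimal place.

2.0%

HOCN ⇌ OCN- + H+; let x = [H+] at equilibrium.
x ≈ √(Ka·C₀) = √(3.6 × 10^-4 × 0.918) = 1.82 × 10^-2 M
Fraction ionized = 1.82 × 10^-2 / 0.918 = 0.0198 → 2.0%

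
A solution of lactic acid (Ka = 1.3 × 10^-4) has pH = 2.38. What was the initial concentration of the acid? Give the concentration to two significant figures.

[H+] = 10^(-2.38) = 4.17 × 10^-3 M = x
Ka = x²/(C₀ − x) ⇒ C₀ = x + x²/Ka
C₀ = 4.17 × 10^-3 + (4.17 × 10^-3)²/(1.3 × 10^-4) = 1.38 × 10^-1 M

C₀ = 1.4 × 10^-1 M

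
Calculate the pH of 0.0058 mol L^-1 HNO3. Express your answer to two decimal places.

pH = 2.24

HNO3 is a strong acid and dissociates completely, so [H+] = 0.0058 M.
pH = -log(0.0058) = 2.24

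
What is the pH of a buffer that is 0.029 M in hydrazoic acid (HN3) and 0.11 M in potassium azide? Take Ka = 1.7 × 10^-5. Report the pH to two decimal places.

pH = 5.35

pKa = −log(1.7 × 10^-5) = 4.770
pH = pKa + log([A⁻]/[HA]) = 4.770 + log(0.11/0.029)
pH = 4.770 + (+0.579) = 5.35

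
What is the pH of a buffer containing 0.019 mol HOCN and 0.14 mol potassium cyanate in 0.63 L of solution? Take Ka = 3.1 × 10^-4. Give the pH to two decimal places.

pKa = −log(3.1 × 10^-4) = 3.509
Henderson–Hasselbalch: pH = pKa + log([OCN-]/[HOCN]) = 3.509 + log(0.14/0.019)
pH = 3.509 + (+0.867) = 4.38

pH = 4.38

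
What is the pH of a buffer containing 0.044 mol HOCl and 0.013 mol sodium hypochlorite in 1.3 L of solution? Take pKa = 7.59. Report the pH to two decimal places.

Henderson–Hasselbalch: pH = pKa + log([OCl-]/[HOCl]) = 7.59 + log(0.013/0.044)
pH = 7.59 + (-0.530) = 7.06

pH = 7.06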